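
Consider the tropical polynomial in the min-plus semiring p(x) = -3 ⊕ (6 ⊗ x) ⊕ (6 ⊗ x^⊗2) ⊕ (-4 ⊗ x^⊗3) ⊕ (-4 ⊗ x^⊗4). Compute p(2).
p(2) = -3

A tropical monomial a ⊗ x^⊗i evaluates to a + i · x. Evaluating each term at x = 2:
  Term 0 contributes -3 + 0 · 2 = -3
  Term 1 contributes 6 + 1 · 2 = 8
  Term 2 contributes 6 + 2 · 2 = 10
  Term 3 contributes -4 + 3 · 2 = 2
  Term 4 contributes -4 + 4 · 2 = 4
p(2) = ⊕ of these = min[-3, 8, 10, 2, 4] = -3.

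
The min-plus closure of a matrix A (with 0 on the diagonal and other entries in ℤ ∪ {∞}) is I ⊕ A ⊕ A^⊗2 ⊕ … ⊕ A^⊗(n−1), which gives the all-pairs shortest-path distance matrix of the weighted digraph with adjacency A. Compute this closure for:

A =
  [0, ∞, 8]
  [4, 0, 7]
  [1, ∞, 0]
Closure =
  [0, ∞, 8]
  [4, 0, 7]
  [1, ∞, 0]

This is the Floyd-Warshall all-pairs shortest-path computation. For each intermediate vertex k = 0, 1, …, 2, update dist[i][j] ← min(dist[i][j], dist[i][k] + dist[k][j]). The final matrix gives, for each (i, j), the minimum total weight of any directed path from i to j (possibly empty when i = j).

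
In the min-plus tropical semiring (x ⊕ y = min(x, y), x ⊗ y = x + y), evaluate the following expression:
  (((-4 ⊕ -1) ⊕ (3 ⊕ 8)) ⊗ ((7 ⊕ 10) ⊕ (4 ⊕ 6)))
(((-4 ⊕ -1) ⊕ (3 ⊕ 8)) ⊗ ((7 ⊕ 10) ⊕ (4 ⊕ 6))) = 0

Expand innermost to outermost. Recall ⊕ takes the minimum of its arguments and ⊗ takes their sum. Working out the expression (((-4 ⊕ -1) ⊕ (3 ⊕ 8)) ⊗ ((7 ⊕ 10) ⊕ (4 ⊕ 6))) gives 0.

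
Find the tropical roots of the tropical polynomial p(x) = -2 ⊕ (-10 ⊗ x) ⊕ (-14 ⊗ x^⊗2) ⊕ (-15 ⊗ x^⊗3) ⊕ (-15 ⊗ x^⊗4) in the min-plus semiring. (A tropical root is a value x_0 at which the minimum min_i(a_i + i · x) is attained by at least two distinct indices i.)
Roots: {0, 1, 4, 8}

Each tropical root is a break point of the lower envelope of the lines y = a_i + i · x (there are 5 lines, with slopes 0, 1, ..., 4). Only the lines that attain the minimum somewhere contribute to roots; other lines are dominated. Here the surviving (envelope) indices are i = 4, i = 3, i = 2, i = 1, i = 0.
Intersections between consecutive envelope lines give the roots: for adjacent envelope indices i < j the intersection is x = (a_i − a_j) / (j − i). Reading off the sorted break points: {0, 1, 4, 8}.
Verification: at each break x_0, at least two indices attain the minimum of min_i(a_i + i · x_0).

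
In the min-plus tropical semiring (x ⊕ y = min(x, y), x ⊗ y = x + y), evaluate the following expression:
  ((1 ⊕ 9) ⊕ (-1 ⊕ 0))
((1 ⊕ 9) ⊕ (-1 ⊕ 0)) = -1

Expand innermost to outermost. Recall ⊕ takes the minimum of its arguments and ⊗ takes their sum. Working out the expression ((1 ⊕ 9) ⊕ (-1 ⊕ 0)) gives -1.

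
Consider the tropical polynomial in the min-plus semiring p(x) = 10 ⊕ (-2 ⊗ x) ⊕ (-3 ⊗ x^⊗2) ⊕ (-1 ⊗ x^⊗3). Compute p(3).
p(3) = 1

A tropical monomial a ⊗ x^⊗i evaluates to a + i · x. Evaluating each term at x = 3:
  Term 0 contributes 10 + 0 · 3 = 10
  Term 1 contributes -2 + 1 · 3 = 1
  Term 2 contributes -3 + 2 · 3 = 3
  Term 3 contributes -1 + 3 · 3 = 8
p(3) = ⊕ of these = min[10, 1, 3, 8] = 1.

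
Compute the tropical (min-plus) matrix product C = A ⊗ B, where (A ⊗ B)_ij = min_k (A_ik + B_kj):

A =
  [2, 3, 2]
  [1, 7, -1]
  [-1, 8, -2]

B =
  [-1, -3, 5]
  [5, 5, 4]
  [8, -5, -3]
A ⊗ B =
  [1, -3, -1]
  [0, -6, -4]
  [-2, -7, -5]

Apply the min-plus product entry-by-entry:
  C[0][0] = min over k of (A[0][0] + B[0][0] = 2 + -1 = 1, A[0][1] + B[1][0] = 3 + 5 = 8, A[0][2] + B[2][0] = 2 + 8 = 10) = 1 (attained at k = 0)
  C[0][1] = min over k of (A[0][0] + B[0][1] = 2 + -3 = -1, A[0][1] + B[1][1] = 3 + 5 = 8, A[0][2] + B[2][1] = 2 + -5 = -3) = -3 (attained at k = 2)
  C[0][2] = min over k of (A[0][0] + B[0][2] = 2 + 5 = 7, A[0][1] + B[1][2] = 3 + 4 = 7, A[0][2] + B[2][2] = 2 + -3 = -1) = -1 (attained at k = 2)
  C[1][0] = min over k of (A[1][0] + B[0][0] = 1 + -1 = 0, A[1][1] + B[1][0] = 7 + 5 = 12, A[1][2] + B[2][0] = -1 + 8 = 7) = 0 (attained at k = 0)
  C[1][1] = min over k of (A[1][0] + B[0][1] = 1 + -3 = -2, A[1][1] + B[1][1] = 7 + 5 = 12, A[1][2] + B[2][1] = -1 + -5 = -6) = -6 (attained at k = 2)
  C[1][2] = min over k of (A[1][0] + B[0][2] = 1 + 5 = 6, A[1][1] + B[1][2] = 7 + 4 = 11, A[1][2] + B[2][2] = -1 + -3 = -4) = -4 (attained at k = 2)
  C[2][0] = min over k of (A[2][0] + B[0][0] = -1 + -1 = -2, A[2][1] + B[1][0] = 8 + 5 = 13, A[2][2] + B[2][0] = -2 + 8 = 6) = -2 (attained at k = 0)
  C[2][1] = min over k of (A[2][0] + B[0][1] = -1 + -3 = -4, A[2][1] + B[1][1] = 8 + 5 = 13, A[2][2] + B[2][1] = -2 + -5 = -7) = -7 (attained at k = 2)
  C[2][2] = min over k of (A[2][0] + B[0][2] = -1 + 5 = 4, A[2][1] + B[1][2] = 8 + 4 = 12, A[2][2] + B[2][2] = -2 + -3 = -5) = -5 (attained at k = 2)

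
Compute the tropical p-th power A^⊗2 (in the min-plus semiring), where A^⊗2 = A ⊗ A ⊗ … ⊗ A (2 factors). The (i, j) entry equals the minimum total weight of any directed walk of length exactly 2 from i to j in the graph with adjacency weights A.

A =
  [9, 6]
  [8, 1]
A^⊗2 =
  [14, 7]
  [9, 2]

Each entry (A^⊗2)_ij equals the minimum over all length-2 walks i = v_0 → v_1 → … → v_2 = j of Σ_t A[v_t][v_{t+1}]. For example, for (i, j) = (0, 1) we minimise over 2 possible intermediate vertex sequences; the minimum is 7, attained along the walk 0 → 1 → 1.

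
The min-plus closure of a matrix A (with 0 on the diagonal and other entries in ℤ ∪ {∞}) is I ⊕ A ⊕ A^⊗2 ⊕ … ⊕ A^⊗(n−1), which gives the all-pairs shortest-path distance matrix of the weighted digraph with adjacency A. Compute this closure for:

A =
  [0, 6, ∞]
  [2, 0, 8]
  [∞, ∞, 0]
Closure =
  [0, 6, 14]
  [2, 0, 8]
  [∞, ∞, 0]

This is the Floyd-Warshall all-pairs shortest-path computation. For each intermediate vertex k = 0, 1, …, 2, update dist[i][j] ← min(dist[i][j], dist[i][k] + dist[k][j]). The final matrix gives, for each (i, j), the minimum total weight of any directed path from i to j (possibly empty when i = j).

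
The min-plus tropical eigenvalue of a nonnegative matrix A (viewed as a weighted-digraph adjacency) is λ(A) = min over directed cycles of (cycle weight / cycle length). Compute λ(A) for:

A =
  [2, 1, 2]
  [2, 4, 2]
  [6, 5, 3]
λ(A) = 3/2

Enumerate directed cycles and compute their means (weight / length). Sample:
  cycle 0 → 0: weight = 2, length = 1, mean = 2/1 ≈ 2.000
  cycle 1 → 1: weight = 4, length = 1, mean = 4/1 ≈ 4.000
  cycle 2 → 2: weight = 3, length = 1, mean = 3/1 ≈ 3.000
  cycle 0 → 1 → 0: weight = 3, length = 2, mean = 3/2 ≈ 1.500
  cycle 0 → 2 → 0: weight = 8, length = 2, mean = 8/2 ≈ 4.000
  cycle 1 → 0 → 1: weight = 3, length = 2, mean = 3/2 ≈ 1.500
Minimum mean = 1.500, attained e.g. along the cycle 0 → 1 → 0 with weight 3 and length 2. So λ(A) = 3/2 = 3/2.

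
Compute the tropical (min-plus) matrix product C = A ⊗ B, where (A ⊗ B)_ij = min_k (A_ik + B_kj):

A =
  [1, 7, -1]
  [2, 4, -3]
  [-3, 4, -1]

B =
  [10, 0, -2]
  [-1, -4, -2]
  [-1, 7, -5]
A ⊗ B =
  [-2, 1, -6]
  [-4, 0, -8]
  [-2, -3, -6]

Apply the min-plus product entry-by-entry:
  C[0][0] = min over k of (A[0][0] + B[0][0] = 1 + 10 = 11, A[0][1] + B[1][0] = 7 + -1 = 6, A[0][2] + B[2][0] = -1 + -1 = -2) = -2 (attained at k = 2)
  C[0][1] = min over k of (A[0][0] + B[0][1] = 1 + 0 = 1, A[0][1] + B[1][1] = 7 + -4 = 3, A[0][2] + B[2][1] = -1 + 7 = 6) = 1 (attained at k = 0)
  C[0][2] = min over k of (A[0][0] + B[0][2] = 1 + -2 = -1, A[0][1] + B[1][2] = 7 + -2 = 5, A[0][2] + B[2][2] = -1 + -5 = -6) = -6 (attained at k = 2)
  C[1][0] = min over k of (A[1][0] + B[0][0] = 2 + 10 = 12, A[1][1] + B[1][0] = 4 + -1 = 3, A[1][2] + B[2][0] = -3 + -1 = -4) = -4 (attained at k = 2)
  C[1][1] = min over k of (A[1][0] + B[0][1] = 2 + 0 = 2, A[1][1] + B[1][1] = 4 + -4 = 0, A[1][2] + B[2][1] = -3 + 7 = 4) = 0 (attained at k = 1)
  C[1][2] = min over k of (A[1][0] + B[0][2] = 2 + -2 = 0, A[1][1] + B[1][2] = 4 + -2 = 2, A[1][2] + B[2][2] = -3 + -5 = -8) = -8 (attained at k = 2)
  C[2][0] = min over k of (A[2][0] + B[0][0] = -3 + 10 = 7, A[2][1] + B[1][0] = 4 + -1 = 3, A[2][2] + B[2][0] = -1 + -1 = -2) = -2 (attained at k = 2)
  C[2][1] = min over k of (A[2][0] + B[0][1] = -3 + 0 = -3, A[2][1] + B[1][1] = 4 + -4 = 0, A[2][2] + B[2][1] = -1 + 7 = 6) = -3 (attained at k = 0)
  C[2][2] = min over k of (A[2][0] + B[0][2] = -3 + -2 = -5, A[2][1] + B[1][2] = 4 + -2 = 2, A[2][2] + B[2][2] = -1 + -5 = -6) = -6 (attained at k = 2)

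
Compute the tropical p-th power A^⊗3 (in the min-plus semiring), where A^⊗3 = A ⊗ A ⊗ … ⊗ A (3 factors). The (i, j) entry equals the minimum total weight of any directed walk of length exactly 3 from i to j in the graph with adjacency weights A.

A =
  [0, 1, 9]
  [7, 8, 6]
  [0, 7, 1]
A^⊗3 =
  [0, 1, 7]
  [6, 7, 8]
  [0, 1, 3]

Each entry (A^⊗3)_ij equals the minimum over all length-3 walks i = v_0 → v_1 → … → v_3 = j of Σ_t A[v_t][v_{t+1}]. For example, for (i, j) = (0, 2) we minimise over 9 possible intermediate vertex sequences; the minimum is 7, attained along the walk 0 → 0 → 1 → 2.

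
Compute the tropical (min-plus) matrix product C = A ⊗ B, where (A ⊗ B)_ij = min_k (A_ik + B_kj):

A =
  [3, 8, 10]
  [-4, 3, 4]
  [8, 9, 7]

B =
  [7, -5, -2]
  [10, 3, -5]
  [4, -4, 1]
A ⊗ B =
  [10, -2, 1]
  [3, -9, -6]
  [11, 3, 4]

Apply the min-plus product entry-by-entry:
  C[0][0] = min over k of (A[0][0] + B[0][0] = 3 + 7 = 10, A[0][1] + B[1][0] = 8 + 10 = 18, A[0][2] + B[2][0] = 10 + 4 = 14) = 10 (attained at k = 0)
  C[0][1] = min over k of (A[0][0] + B[0][1] = 3 + -5 = -2, A[0][1] + B[1][1] = 8 + 3 = 11, A[0][2] + B[2][1] = 10 + -4 = 6) = -2 (attained at k = 0)
  C[0][2] = min over k of (A[0][0] + B[0][2] = 3 + -2 = 1, A[0][1] + B[1][2] = 8 + -5 = 3, A[0][2] + B[2][2] = 10 + 1 = 11) = 1 (attained at k = 0)
  C[1][0] = min over k of (A[1][0] + B[0][0] = -4 + 7 = 3, A[1][1] + B[1][0] = 3 + 10 = 13, A[1][2] + B[2][0] = 4 + 4 = 8) = 3 (attained at k = 0)
  C[1][1] = min over k of (A[1][0] + B[0][1] = -4 + -5 = -9, A[1][1] + B[1][1] = 3 + 3 = 6, A[1][2] + B[2][1] = 4 + -4 = 0) = -9 (attained at k = 0)
  C[1][2] = min over k of (A[1][0] + B[0][2] = -4 + -2 = -6, A[1][1] + B[1][2] = 3 + -5 = -2, A[1][2] + B[2][2] = 4 + 1 = 5) = -6 (attained at k = 0)
  C[2][0] = min over k of (A[2][0] + B[0][0] = 8 + 7 = 15, A[2][1] + B[1][0] = 9 + 10 = 19, A[2][2] + B[2][0] = 7 + 4 = 11) = 11 (attained at k = 2)
  C[2][1] = min over k of (A[2][0] + B[0][1] = 8 + -5 = 3, A[2][1] + B[1][1] = 9 + 3 = 12, A[2][2] + B[2][1] = 7 + -4 = 3) = 3 (attained at k = 0)
  C[2][2] = min over k of (A[2][0] + B[0][2] = 8 + -2 = 6, A[2][1] + B[1][2] = 9 + -5 = 4, A[2][2] + B[2][2] = 7 + 1 = 8) = 4 (attained at k = 1)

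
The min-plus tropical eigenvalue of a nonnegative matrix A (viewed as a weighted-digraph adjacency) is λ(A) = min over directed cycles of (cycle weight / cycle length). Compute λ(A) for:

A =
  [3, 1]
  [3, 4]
λ(A) = 2

Enumerate directed cycles and compute their means (weight / length). Sample:
  cycle 0 → 0: weight = 3, length = 1, mean = 3/1 ≈ 3.000
  cycle 1 → 1: weight = 4, length = 1, mean = 4/1 ≈ 4.000
  cycle 0 → 1 → 0: weight = 4, length = 2, mean = 4/2 ≈ 2.000
  cycle 1 → 0 → 1: weight = 4, length = 2, mean = 4/2 ≈ 2.000
Minimum mean = 2.000, attained e.g. along the cycle 0 → 1 → 0 with weight 4 and length 2. So λ(A) = 4/2 = 2.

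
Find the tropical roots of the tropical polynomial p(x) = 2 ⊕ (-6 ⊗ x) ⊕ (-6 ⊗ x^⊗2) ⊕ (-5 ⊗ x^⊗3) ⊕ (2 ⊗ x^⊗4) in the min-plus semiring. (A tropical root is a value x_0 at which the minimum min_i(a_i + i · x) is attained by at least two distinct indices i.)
Roots: {-7, -1, 0, 8}

Each tropical root is a break point of the lower envelope of the lines y = a_i + i · x (there are 5 lines, with slopes 0, 1, ..., 4). Only the lines that attain the minimum somewhere contribute to roots; other lines are dominated. Here the surviving (envelope) indices are i = 4, i = 3, i = 2, i = 1, i = 0.
Intersections between consecutive envelope lines give the roots: for adjacent envelope indices i < j the intersection is x = (a_i − a_j) / (j − i). Reading off the sorted break points: {-7, -1, 0, 8}.
Verification: at each break x_0, at least two indices attain the minimum of min_i(a_i + i · x_0).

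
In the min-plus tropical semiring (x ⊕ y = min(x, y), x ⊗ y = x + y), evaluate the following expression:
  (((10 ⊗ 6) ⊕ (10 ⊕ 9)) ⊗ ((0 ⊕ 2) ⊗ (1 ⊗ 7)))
(((10 ⊗ 6) ⊕ (10 ⊕ 9)) ⊗ ((0 ⊕ 2) ⊗ (1 ⊗ 7))) = 17

Expand innermost to outermost. Recall ⊕ takes the minimum of its arguments and ⊗ takes their sum. Working out the expression (((10 ⊗ 6) ⊕ (10 ⊕ 9)) ⊗ ((0 ⊕ 2) ⊗ (1 ⊗ 7))) gives 17.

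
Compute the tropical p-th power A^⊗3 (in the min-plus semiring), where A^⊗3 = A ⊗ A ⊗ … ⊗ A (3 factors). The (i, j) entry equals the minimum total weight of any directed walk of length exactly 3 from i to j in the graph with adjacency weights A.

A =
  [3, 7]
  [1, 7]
A^⊗3 =
  [9, 13]
  [7, 11]

Each entry (A^⊗3)_ij equals the minimum over all length-3 walks i = v_0 → v_1 → … → v_3 = j of Σ_t A[v_t][v_{t+1}]. For example, for (i, j) = (0, 1) we minimise over 4 possible intermediate vertex sequences; the minimum is 13, attained along the walk 0 → 0 → 0 → 1.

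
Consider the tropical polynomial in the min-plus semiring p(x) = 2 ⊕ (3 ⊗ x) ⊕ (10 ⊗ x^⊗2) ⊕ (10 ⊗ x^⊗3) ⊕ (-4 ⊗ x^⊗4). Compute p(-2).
p(-2) = -12

A tropical monomial a ⊗ x^⊗i evaluates to a + i · x. Evaluating each term at x = -2:
  Term 0 contributes 2 + 0 · -2 = 2
  Term 1 contributes 3 + 1 · -2 = 1
  Term 2 contributes 10 + 2 · -2 = 6
  Term 3 contributes 10 + 3 · -2 = 4
  Term 4 contributes -4 + 4 · -2 = -12
p(-2) = ⊕ of these = min[2, 1, 6, 4, -12] = -12.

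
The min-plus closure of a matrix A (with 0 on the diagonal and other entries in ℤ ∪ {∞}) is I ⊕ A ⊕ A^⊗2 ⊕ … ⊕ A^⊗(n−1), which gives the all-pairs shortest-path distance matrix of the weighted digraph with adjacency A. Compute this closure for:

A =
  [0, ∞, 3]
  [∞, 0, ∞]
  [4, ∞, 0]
Closure =
  [0, ∞, 3]
  [∞, 0, ∞]
  [4, ∞, 0]

This is the Floyd-Warshall all-pairs shortest-path computation. For each intermediate vertex k = 0, 1, …, 2, update dist[i][j] ← min(dist[i][j], dist[i][k] + dist[k][j]). The final matrix gives, for each (i, j), the minimum total weight of any directed path from i to j (possibly empty when i = j).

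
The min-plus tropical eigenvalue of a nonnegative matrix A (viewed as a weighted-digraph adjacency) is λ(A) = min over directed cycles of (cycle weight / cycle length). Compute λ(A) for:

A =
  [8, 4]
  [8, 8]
λ(A) = 6

Enumerate directed cycles and compute their means (weight / length). Sample:
  cycle 0 → 0: weight = 8, length = 1, mean = 8/1 ≈ 8.000
  cycle 1 → 1: weight = 8, length = 1, mean = 8/1 ≈ 8.000
  cycle 0 → 1 → 0: weight = 12, length = 2, mean = 12/2 ≈ 6.000
  cycle 1 → 0 → 1: weight = 12, length = 2, mean = 12/2 ≈ 6.000
Minimum mean = 6.000, attained e.g. along the cycle 0 → 1 → 0 with weight 12 and length 2. So λ(A) = 12/2 = 6.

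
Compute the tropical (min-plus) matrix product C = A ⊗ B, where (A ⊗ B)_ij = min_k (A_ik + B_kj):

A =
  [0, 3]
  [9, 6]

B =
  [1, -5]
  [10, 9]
A ⊗ B =
  [1, -5]
  [10, 4]

Apply the min-plus product entry-by-entry:
  C[0][0] = min over k of (A[0][0] + B[0][0] = 0 + 1 = 1, A[0][1] + B[1][0] = 3 + 10 = 13) = 1 (attained at k = 0)
  C[0][1] = min over k of (A[0][0] + B[0][1] = 0 + -5 = -5, A[0][1] + B[1][1] = 3 + 9 = 12) = -5 (attained at k = 0)
  C[1][0] = min over k of (A[1][0] + B[0][0] = 9 + 1 = 10, A[1][1] + B[1][0] = 6 + 10 = 16) = 10 (attained at k = 0)
  C[1][1] = min over k of (A[1][0] + B[0][1] = 9 + -5 = 4, A[1][1] + B[1][1] = 6 + 9 = 15) = 4 (attained at k = 0)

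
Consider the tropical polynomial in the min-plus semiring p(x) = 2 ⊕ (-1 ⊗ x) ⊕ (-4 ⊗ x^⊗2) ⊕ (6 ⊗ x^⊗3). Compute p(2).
p(2) = 0

A tropical monomial a ⊗ x^⊗i evaluates to a + i · x. Evaluating each term at x = 2:
  Term 0 contributes 2 + 0 · 2 = 2
  Term 1 contributes -1 + 1 · 2 = 1
  Term 2 contributes -4 + 2 · 2 = 0
  Term 3 contributes 6 + 3 · 2 = 12
p(2) = ⊕ of these = min[2, 1, 0, 12] = 0.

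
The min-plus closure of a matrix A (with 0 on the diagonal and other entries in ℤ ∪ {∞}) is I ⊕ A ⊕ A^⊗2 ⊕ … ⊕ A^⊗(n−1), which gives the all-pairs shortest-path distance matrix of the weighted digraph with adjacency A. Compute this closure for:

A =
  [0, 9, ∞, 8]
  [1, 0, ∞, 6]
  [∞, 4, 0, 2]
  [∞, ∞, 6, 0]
Closure =
  [0, 9, 14, 8]
  [1, 0, 12, 6]
  [5, 4, 0, 2]
  [11, 10, 6, 0]

This is the Floyd-Warshall all-pairs shortest-path computation. For each intermediate vertex k = 0, 1, …, 3, update dist[i][j] ← min(dist[i][j], dist[i][k] + dist[k][j]). The final matrix gives, for each (i, j), the minimum total weight of any directed path from i to j (possibly empty when i = j).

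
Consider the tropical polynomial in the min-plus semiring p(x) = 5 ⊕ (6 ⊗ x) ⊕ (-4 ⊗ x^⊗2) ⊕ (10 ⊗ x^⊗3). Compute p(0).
p(0) = -4

A tropical monomial a ⊗ x^⊗i evaluates to a + i · x. Evaluating each term at x = 0:
  Term 0 contributes 5 + 0 · 0 = 5
  Term 1 contributes 6 + 1 · 0 = 6
  Term 2 contributes -4 + 2 · 0 = -4
  Term 3 contributes 10 + 3 · 0 = 10
p(0) = ⊕ of these = min[5, 6, -4, 10] = -4.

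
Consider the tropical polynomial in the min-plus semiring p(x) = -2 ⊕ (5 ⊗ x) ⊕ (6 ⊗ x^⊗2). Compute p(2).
p(2) = -2

A tropical monomial a ⊗ x^⊗i evaluates to a + i · x. Evaluating each term at x = 2:
  Term 0 contributes -2 + 0 · 2 = -2
  Term 1 contributes 5 + 1 · 2 = 7
  Term 2 contributes 6 + 2 · 2 = 10
p(2) = ⊕ of these = min[-2, 7, 10] = -2.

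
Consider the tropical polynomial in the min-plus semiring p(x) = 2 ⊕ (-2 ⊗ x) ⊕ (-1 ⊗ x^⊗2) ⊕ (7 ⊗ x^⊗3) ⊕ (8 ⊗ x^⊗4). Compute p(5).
p(5) = 2

A tropical monomial a ⊗ x^⊗i evaluates to a + i · x. Evaluating each term at x = 5:
  Term 0 contributes 2 + 0 · 5 = 2
  Term 1 contributes -2 + 1 · 5 = 3
  Term 2 contributes -1 + 2 · 5 = 9
  Term 3 contributes 7 + 3 · 5 = 22
  Term 4 contributes 8 + 4 · 5 = 28
p(5) = ⊕ of these = min[2, 3, 9, 22, 28] = 2.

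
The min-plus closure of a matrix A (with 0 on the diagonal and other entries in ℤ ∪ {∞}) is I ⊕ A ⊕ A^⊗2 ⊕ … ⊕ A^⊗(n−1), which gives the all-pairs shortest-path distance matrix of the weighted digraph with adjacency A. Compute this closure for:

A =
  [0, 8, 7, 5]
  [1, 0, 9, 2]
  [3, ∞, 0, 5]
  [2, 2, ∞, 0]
Closure =
  [0, 7, 7, 5]
  [1, 0, 8, 2]
  [3, 7, 0, 5]
  [2, 2, 9, 0]

This is the Floyd-Warshall all-pairs shortest-path computation. For each intermediate vertex k = 0, 1, …, 3, update dist[i][j] ← min(dist[i][j], dist[i][k] + dist[k][j]). The final matrix gives, for each (i, j), the minimum total weight of any directed path from i to j (possibly empty when i = j).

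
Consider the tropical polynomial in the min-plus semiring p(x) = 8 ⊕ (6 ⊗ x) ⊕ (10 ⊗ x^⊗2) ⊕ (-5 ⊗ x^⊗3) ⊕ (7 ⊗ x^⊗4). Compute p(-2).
p(-2) = -11

A tropical monomial a ⊗ x^⊗i evaluates to a + i · x. Evaluating each term at x = -2:
  Term 0 contributes 8 + 0 · -2 = 8
  Term 1 contributes 6 + 1 · -2 = 4
  Term 2 contributes 10 + 2 · -2 = 6
  Term 3 contributes -5 + 3 · -2 = -11
  Term 4 contributes 7 + 4 · -2 = -1
p(-2) = ⊕ of these = min[8, 4, 6, -11, -1] = -11.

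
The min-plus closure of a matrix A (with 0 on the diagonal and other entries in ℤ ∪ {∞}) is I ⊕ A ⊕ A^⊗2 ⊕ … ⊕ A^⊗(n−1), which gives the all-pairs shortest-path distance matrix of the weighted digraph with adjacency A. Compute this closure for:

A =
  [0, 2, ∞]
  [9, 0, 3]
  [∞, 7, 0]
Closure =
  [0, 2, 5]
  [9, 0, 3]
  [16, 7, 0]

This is the Floyd-Warshall all-pairs shortest-path computation. For each intermediate vertex k = 0, 1, …, 2, update dist[i][j] ← min(dist[i][j], dist[i][k] + dist[k][j]). The final matrix gives, for each (i, j), the minimum total weight of any directed path from i to j (possibly empty when i = j).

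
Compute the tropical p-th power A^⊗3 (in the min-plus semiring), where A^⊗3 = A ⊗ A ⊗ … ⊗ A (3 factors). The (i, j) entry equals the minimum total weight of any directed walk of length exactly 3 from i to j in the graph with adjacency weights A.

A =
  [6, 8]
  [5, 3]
A^⊗3 =
  [16, 14]
  [11, 9]

Each entry (A^⊗3)_ij equals the minimum over all length-3 walks i = v_0 → v_1 → … → v_3 = j of Σ_t A[v_t][v_{t+1}]. For example, for (i, j) = (0, 1) we minimise over 4 possible intermediate vertex sequences; the minimum is 14, attained along the walk 0 → 1 → 1 → 1.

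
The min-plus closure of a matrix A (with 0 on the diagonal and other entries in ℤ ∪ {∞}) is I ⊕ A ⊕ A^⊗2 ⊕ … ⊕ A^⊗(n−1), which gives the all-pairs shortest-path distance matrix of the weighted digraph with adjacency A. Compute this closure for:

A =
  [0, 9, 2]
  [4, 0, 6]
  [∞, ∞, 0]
Closure =
  [0, 9, 2]
  [4, 0, 6]
  [∞, ∞, 0]

This is the Floyd-Warshall all-pairs shortest-path computation. For each intermediate vertex k = 0, 1, …, 2, update dist[i][j] ← min(dist[i][j], dist[i][k] + dist[k][j]). The final matrix gives, for each (i, j), the minimum total weight of any directed path from i to j (possibly empty when i = j).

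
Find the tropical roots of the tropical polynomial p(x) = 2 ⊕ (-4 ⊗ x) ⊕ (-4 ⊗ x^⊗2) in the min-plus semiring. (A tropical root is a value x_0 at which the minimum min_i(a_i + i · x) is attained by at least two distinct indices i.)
Roots: {0, 6}

Each tropical root is a break point of the lower envelope of the lines y = a_i + i · x (there are 3 lines, with slopes 0, 1, ..., 2). Only the lines that attain the minimum somewhere contribute to roots; other lines are dominated. Here the surviving (envelope) indices are i = 2, i = 1, i = 0.
Intersections between consecutive envelope lines give the roots: for adjacent envelope indices i < j the intersection is x = (a_i − a_j) / (j − i). Reading off the sorted break points: {0, 6}.
Verification: at each break x_0, at least two indices attain the minimum of min_i(a_i + i · x_0).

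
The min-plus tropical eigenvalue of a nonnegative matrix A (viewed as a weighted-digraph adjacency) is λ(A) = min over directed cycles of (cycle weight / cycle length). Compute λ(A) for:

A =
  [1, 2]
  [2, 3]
λ(A) = 1

Enumerate directed cycles and compute their means (weight / length). Sample:
  cycle 0 → 0: weight = 1, length = 1, mean = 1/1 ≈ 1.000
  cycle 1 → 1: weight = 3, length = 1, mean = 3/1 ≈ 3.000
  cycle 0 → 1 → 0: weight = 4, length = 2, mean = 4/2 ≈ 2.000
  cycle 1 → 0 → 1: weight = 4, length = 2, mean = 4/2 ≈ 2.000
Minimum mean = 1.000, attained e.g. along the cycle 0 → 0 with weight 1 and length 1. So λ(A) = 1/1 = 1.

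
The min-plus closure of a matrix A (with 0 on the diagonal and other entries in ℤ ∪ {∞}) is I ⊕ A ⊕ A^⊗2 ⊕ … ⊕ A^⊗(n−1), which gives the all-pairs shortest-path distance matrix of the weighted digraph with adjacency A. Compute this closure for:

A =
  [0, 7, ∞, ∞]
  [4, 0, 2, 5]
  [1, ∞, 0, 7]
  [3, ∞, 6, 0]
Closure =
  [0, 7, 9, 12]
  [3, 0, 2, 5]
  [1, 8, 0, 7]
  [3, 10, 6, 0]

This is the Floyd-Warshall all-pairs shortest-path computation. For each intermediate vertex k = 0, 1, …, 3, update dist[i][j] ← min(dist[i][j], dist[i][k] + dist[k][j]). The final matrix gives, for each (i, j), the minimum total weight of any directed path from i to j (possibly empty when i = j).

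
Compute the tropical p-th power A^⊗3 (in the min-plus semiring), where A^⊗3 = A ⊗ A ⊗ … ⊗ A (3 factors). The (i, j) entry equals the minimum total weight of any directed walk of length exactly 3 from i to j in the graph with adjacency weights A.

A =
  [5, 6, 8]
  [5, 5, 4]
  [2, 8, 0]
A^⊗3 =
  [10, 16, 8]
  [6, 12, 4]
  [2, 8, 0]

Each entry (A^⊗3)_ij equals the minimum over all length-3 walks i = v_0 → v_1 → … → v_3 = j of Σ_t A[v_t][v_{t+1}]. For example, for (i, j) = (0, 2) we minimise over 9 possible intermediate vertex sequences; the minimum is 8, attained along the walk 0 → 2 → 2 → 2.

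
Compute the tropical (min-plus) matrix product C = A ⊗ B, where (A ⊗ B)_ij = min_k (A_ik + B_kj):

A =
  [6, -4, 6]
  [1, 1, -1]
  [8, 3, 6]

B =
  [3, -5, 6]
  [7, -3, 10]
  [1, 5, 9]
A ⊗ B =
  [3, -7, 6]
  [0, -4, 7]
  [7, 0, 13]

Apply the min-plus product entry-by-entry:
  C[0][0] = min over k of (A[0][0] + B[0][0] = 6 + 3 = 9, A[0][1] + B[1][0] = -4 + 7 = 3, A[0][2] + B[2][0] = 6 + 1 = 7) = 3 (attained at k = 1)
  C[0][1] = min over k of (A[0][0] + B[0][1] = 6 + -5 = 1, A[0][1] + B[1][1] = -4 + -3 = -7, A[0][2] + B[2][1] = 6 + 5 = 11) = -7 (attained at k = 1)
  C[0][2] = min over k of (A[0][0] + B[0][2] = 6 + 6 = 12, A[0][1] + B[1][2] = -4 + 10 = 6, A[0][2] + B[2][2] = 6 + 9 = 15) = 6 (attained at k = 1)
  C[1][0] = min over k of (A[1][0] + B[0][0] = 1 + 3 = 4, A[1][1] + B[1][0] = 1 + 7 = 8, A[1][2] + B[2][0] = -1 + 1 = 0) = 0 (attained at k = 2)
  C[1][1] = min over k of (A[1][0] + B[0][1] = 1 + -5 = -4, A[1][1] + B[1][1] = 1 + -3 = -2, A[1][2] + B[2][1] = -1 + 5 = 4) = -4 (attained at k = 0)
  C[1][2] = min over k of (A[1][0] + B[0][2] = 1 + 6 = 7, A[1][1] + B[1][2] = 1 + 10 = 11, A[1][2] + B[2][2] = -1 + 9 = 8) = 7 (attained at k = 0)
  C[2][0] = min over k of (A[2][0] + B[0][0] = 8 + 3 = 11, A[2][1] + B[1][0] = 3 + 7 = 10, A[2][2] + B[2][0] = 6 + 1 = 7) = 7 (attained at k = 2)
  C[2][1] = min over k of (A[2][0] + B[0][1] = 8 + -5 = 3, A[2][1] + B[1][1] = 3 + -3 = 0, A[2][2] + B[2][1] = 6 + 5 = 11) = 0 (attained at k = 1)
  C[2][2] = min over k of (A[2][0] + B[0][2] = 8 + 6 = 14, A[2][1] + B[1][2] = 3 + 10 = 13, A[2][2] + B[2][2] = 6 + 9 = 15) = 13 (attained at k = 1)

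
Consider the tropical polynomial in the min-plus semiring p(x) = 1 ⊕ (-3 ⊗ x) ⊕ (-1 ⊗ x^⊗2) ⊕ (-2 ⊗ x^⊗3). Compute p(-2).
p(-2) = -8

A tropical monomial a ⊗ x^⊗i evaluates to a + i · x. Evaluating each term at x = -2:
  Term 0 contributes 1 + 0 · -2 = 1
  Term 1 contributes -3 + 1 · -2 = -5
  Term 2 contributes -1 + 2 · -2 = -5
  Term 3 contributes -2 + 3 · -2 = -8
p(-2) = ⊕ of these = min[1, -5, -5, -8] = -8.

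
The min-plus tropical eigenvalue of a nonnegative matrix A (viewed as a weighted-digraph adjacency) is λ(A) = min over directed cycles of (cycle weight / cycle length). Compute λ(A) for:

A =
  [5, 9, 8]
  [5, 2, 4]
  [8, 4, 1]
λ(A) = 1

Enumerate directed cycles and compute their means (weight / length). Sample:
  cycle 0 → 0: weight = 5, length = 1, mean = 5/1 ≈ 5.000
  cycle 1 → 1: weight = 2, length = 1, mean = 2/1 ≈ 2.000
  cycle 2 → 2: weight = 1, length = 1, mean = 1/1 ≈ 1.000
  cycle 0 → 1 → 0: weight = 14, length = 2, mean = 14/2 ≈ 7.000
  cycle 0 → 2 → 0: weight = 16, length = 2, mean = 16/2 ≈ 8.000
  cycle 1 → 0 → 1: weight = 14, length = 2, mean = 14/2 ≈ 7.000
Minimum mean = 1.000, attained e.g. along the cycle 2 → 2 with weight 1 and length 1. So λ(A) = 1/1 = 1.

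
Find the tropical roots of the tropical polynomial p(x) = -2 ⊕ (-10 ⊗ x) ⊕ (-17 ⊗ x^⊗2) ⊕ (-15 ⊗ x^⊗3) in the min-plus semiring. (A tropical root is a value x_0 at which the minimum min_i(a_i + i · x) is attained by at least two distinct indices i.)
Roots: {-2, 7, 8}

Each tropical root is a break point of the lower envelope of the lines y = a_i + i · x (there are 4 lines, with slopes 0, 1, ..., 3). Only the lines that attain the minimum somewhere contribute to roots; other lines are dominated. Here the surviving (envelope) indices are i = 3, i = 2, i = 1, i = 0.
Intersections between consecutive envelope lines give the roots: for adjacent envelope indices i < j the intersection is x = (a_i − a_j) / (j − i). Reading off the sorted break points: {-2, 7, 8}.
Verification: at each break x_0, at least two indices attain the minimum of min_i(a_i + i · x_0).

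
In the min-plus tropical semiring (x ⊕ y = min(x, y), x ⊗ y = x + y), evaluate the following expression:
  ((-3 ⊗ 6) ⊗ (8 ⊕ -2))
((-3 ⊗ 6) ⊗ (8 ⊕ -2)) = 1

Expand innermost to outermost. Recall ⊕ takes the minimum of its arguments and ⊗ takes their sum. Working out the expression ((-3 ⊗ 6) ⊗ (8 ⊕ -2)) gives 1.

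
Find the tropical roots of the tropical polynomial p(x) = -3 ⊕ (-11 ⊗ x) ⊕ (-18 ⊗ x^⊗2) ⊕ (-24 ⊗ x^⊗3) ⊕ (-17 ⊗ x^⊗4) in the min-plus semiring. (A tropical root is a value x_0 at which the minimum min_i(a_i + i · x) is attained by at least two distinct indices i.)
Roots: {-7, 6, 7, 8}

Each tropical root is a break point of the lower envelope of the lines y = a_i + i · x (there are 5 lines, with slopes 0, 1, ..., 4). Only the lines that attain the minimum somewhere contribute to roots; other lines are dominated. Here the surviving (envelope) indices are i = 4, i = 3, i = 2, i = 1, i = 0.
Intersections between consecutive envelope lines give the roots: for adjacent envelope indices i < j the intersection is x = (a_i − a_j) / (j − i). Reading off the sorted break points: {-7, 6, 7, 8}.
Verification: at each break x_0, at least two indices attain the minimum of min_i(a_i + i · x_0).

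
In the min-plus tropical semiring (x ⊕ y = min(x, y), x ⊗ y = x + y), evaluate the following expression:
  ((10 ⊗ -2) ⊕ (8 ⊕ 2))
((10 ⊗ -2) ⊕ (8 ⊕ 2)) = 2

Expand innermost to outermost. Recall ⊕ takes the minimum of its arguments and ⊗ takes their sum. Working out the expression ((10 ⊗ -2) ⊕ (8 ⊕ 2)) gives 2.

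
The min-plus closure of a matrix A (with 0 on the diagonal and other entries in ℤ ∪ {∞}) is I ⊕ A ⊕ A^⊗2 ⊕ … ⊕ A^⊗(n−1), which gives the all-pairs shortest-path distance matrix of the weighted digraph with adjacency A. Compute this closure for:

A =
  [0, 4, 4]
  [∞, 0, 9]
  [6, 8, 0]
Closure =
  [0, 4, 4]
  [15, 0, 9]
  [6, 8, 0]

This is the Floyd-Warshall all-pairs shortest-path computation. For each intermediate vertex k = 0, 1, …, 2, update dist[i][j] ← min(dist[i][j], dist[i][k] + dist[k][j]). The final matrix gives, for each (i, j), the minimum total weight of any directed path from i to j (possibly empty when i = j).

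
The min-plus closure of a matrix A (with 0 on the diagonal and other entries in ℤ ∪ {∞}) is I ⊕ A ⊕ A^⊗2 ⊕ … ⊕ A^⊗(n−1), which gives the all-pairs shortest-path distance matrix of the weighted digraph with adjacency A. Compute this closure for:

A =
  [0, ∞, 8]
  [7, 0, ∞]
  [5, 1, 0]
Closure =
  [0, 9, 8]
  [7, 0, 15]
  [5, 1, 0]

This is the Floyd-Warshall all-pairs shortest-path computation. For each intermediate vertex k = 0, 1, …, 2, update dist[i][j] ← min(dist[i][j], dist[i][k] + dist[k][j]). The final matrix gives, for each (i, j), the minimum total weight of any directed path from i to j (possibly empty when i = j).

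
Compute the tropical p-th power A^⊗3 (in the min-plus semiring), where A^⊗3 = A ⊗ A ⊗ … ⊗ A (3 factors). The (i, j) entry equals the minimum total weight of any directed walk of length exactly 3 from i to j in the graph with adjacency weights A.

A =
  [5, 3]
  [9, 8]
A^⊗3 =
  [15, 13]
  [19, 17]

Each entry (A^⊗3)_ij equals the minimum over all length-3 walks i = v_0 → v_1 → … → v_3 = j of Σ_t A[v_t][v_{t+1}]. For example, for (i, j) = (0, 1) we minimise over 4 possible intermediate vertex sequences; the minimum is 13, attained along the walk 0 → 0 → 0 → 1.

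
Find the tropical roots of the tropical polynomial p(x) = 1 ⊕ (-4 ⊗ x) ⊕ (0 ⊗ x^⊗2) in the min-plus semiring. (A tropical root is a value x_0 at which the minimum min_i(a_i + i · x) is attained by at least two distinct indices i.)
Roots: {-4, 5}

Each tropical root is a break point of the lower envelope of the lines y = a_i + i · x (there are 3 lines, with slopes 0, 1, ..., 2). Only the lines that attain the minimum somewhere contribute to roots; other lines are dominated. Here the surviving (envelope) indices are i = 2, i = 1, i = 0.
Intersections between consecutive envelope lines give the roots: for adjacent envelope indices i < j the intersection is x = (a_i − a_j) / (j − i). Reading off the sorted break points: {-4, 5}.
Verification: at each break x_0, at least two indices attain the minimum of min_i(a_i + i · x_0).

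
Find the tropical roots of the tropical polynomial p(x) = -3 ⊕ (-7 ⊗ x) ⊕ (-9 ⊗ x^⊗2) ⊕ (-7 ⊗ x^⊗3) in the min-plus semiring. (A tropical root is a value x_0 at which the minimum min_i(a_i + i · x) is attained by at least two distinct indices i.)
Roots: {-2, 2, 4}

Each tropical root is a break point of the lower envelope of the lines y = a_i + i · x (there are 4 lines, with slopes 0, 1, ..., 3). Only the lines that attain the minimum somewhere contribute to roots; other lines are dominated. Here the surviving (envelope) indices are i = 3, i = 2, i = 1, i = 0.
Intersections between consecutive envelope lines give the roots: for adjacent envelope indices i < j the intersection is x = (a_i − a_j) / (j − i). Reading off the sorted break points: {-2, 2, 4}.
Verification: at each break x_0, at least two indices attain the minimum of min_i(a_i + i · x_0).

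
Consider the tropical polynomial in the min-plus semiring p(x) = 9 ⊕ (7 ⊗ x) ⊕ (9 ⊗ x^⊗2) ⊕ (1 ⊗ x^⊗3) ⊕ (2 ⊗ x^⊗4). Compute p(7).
p(7) = 9

A tropical monomial a ⊗ x^⊗i evaluates to a + i · x. Evaluating each term at x = 7:
  Term 0 contributes 9 + 0 · 7 = 9
  Term 1 contributes 7 + 1 · 7 = 14
  Term 2 contributes 9 + 2 · 7 = 23
  Term 3 contributes 1 + 3 · 7 = 22
  Term 4 contributes 2 + 4 · 7 = 30
p(7) = ⊕ of these = min[9, 14, 23, 22, 30] = 9.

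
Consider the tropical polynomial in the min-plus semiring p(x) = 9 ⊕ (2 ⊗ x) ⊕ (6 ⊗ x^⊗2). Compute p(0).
p(0) = 2

A tropical monomial a ⊗ x^⊗i evaluates to a + i · x. Evaluating each term at x = 0:
  Term 0 contributes 9 + 0 · 0 = 9
  Term 1 contributes 2 + 1 · 0 = 2
  Term 2 contributes 6 + 2 · 0 = 6
p(0) = ⊕ of these = min[9, 2, 6] = 2.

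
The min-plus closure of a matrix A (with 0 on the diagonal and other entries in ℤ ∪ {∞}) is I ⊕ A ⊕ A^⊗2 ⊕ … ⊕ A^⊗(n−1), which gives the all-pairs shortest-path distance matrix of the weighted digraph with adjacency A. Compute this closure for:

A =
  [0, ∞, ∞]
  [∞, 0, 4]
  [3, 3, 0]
Closure =
  [0, ∞, ∞]
  [7, 0, 4]
  [3, 3, 0]

This is the Floyd-Warshall all-pairs shortest-path computation. For each intermediate vertex k = 0, 1, …, 2, update dist[i][j] ← min(dist[i][j], dist[i][k] + dist[k][j]). The final matrix gives, for each (i, j), the minimum total weight of any directed path from i to j (possibly empty when i = j).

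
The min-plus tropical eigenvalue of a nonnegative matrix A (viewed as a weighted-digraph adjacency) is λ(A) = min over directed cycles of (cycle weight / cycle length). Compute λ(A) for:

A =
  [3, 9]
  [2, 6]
λ(A) = 3

Enumerate directed cycles and compute their means (weight / length). Sample:
  cycle 0 → 0: weight = 3, length = 1, mean = 3/1 ≈ 3.000
  cycle 1 → 1: weight = 6, length = 1, mean = 6/1 ≈ 6.000
  cycle 0 → 1 → 0: weight = 11, length = 2, mean = 11/2 ≈ 5.500
  cycle 1 → 0 → 1: weight = 11, length = 2, mean = 11/2 ≈ 5.500
Minimum mean = 3.000, attained e.g. along the cycle 0 → 0 with weight 3 and length 1. So λ(A) = 3/1 = 3.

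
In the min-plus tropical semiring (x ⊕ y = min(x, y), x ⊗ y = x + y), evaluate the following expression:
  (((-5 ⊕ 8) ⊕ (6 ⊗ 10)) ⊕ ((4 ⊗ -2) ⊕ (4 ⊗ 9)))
(((-5 ⊕ 8) ⊕ (6 ⊗ 10)) ⊕ ((4 ⊗ -2) ⊕ (4 ⊗ 9))) = -5

Expand innermost to outermost. Recall ⊕ takes the minimum of its arguments and ⊗ takes their sum. Working out the expression (((-5 ⊕ 8) ⊕ (6 ⊗ 10)) ⊕ ((4 ⊗ -2) ⊕ (4 ⊗ 9))) gives -5.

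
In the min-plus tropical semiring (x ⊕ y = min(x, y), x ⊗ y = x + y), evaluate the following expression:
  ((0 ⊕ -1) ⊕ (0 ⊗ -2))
((0 ⊕ -1) ⊕ (0 ⊗ -2)) = -2

Expand innermost to outermost. Recall ⊕ takes the minimum of its arguments and ⊗ takes their sum. Working out the expression ((0 ⊕ -1) ⊕ (0 ⊗ -2)) gives -2.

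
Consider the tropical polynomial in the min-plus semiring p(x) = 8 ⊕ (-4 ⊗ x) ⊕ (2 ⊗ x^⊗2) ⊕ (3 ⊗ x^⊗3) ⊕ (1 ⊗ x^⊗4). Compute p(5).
p(5) = 1

A tropical monomial a ⊗ x^⊗i evaluates to a + i · x. Evaluating each term at x = 5:
  Term 0 contributes 8 + 0 · 5 = 8
  Term 1 contributes -4 + 1 · 5 = 1
  Term 2 contributes 2 + 2 · 5 = 12
  Term 3 contributes 3 + 3 · 5 = 18
  Term 4 contributes 1 + 4 · 5 = 21
p(5) = ⊕ of these = min[8, 1, 12, 18, 21] = 1.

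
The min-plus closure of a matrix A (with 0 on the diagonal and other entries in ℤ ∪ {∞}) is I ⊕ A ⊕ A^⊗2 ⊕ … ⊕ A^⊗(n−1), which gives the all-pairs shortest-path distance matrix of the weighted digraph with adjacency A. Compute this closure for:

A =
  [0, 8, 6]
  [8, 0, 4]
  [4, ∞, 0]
Closure =
  [0, 8, 6]
  [8, 0, 4]
  [4, 12, 0]

This is the Floyd-Warshall all-pairs shortest-path computation. For each intermediate vertex k = 0, 1, …, 2, update dist[i][j] ← min(dist[i][j], dist[i][k] + dist[k][j]). The final matrix gives, for each (i, j), the minimum total weight of any directed path from i to j (possibly empty when i = j).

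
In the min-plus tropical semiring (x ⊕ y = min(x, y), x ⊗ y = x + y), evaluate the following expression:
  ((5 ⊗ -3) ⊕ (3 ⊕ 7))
((5 ⊗ -3) ⊕ (3 ⊕ 7)) = 2

Expand innermost to outermost. Recall ⊕ takes the minimum of its arguments and ⊗ takes their sum. Working out the expression ((5 ⊗ -3) ⊕ (3 ⊕ 7)) gives 2.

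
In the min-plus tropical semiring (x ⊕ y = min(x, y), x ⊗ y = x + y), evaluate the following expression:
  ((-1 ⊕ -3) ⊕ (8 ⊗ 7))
((-1 ⊕ -3) ⊕ (8 ⊗ 7)) = -3

Expand innermost to outermost. Recall ⊕ takes the minimum of its arguments and ⊗ takes their sum. Working out the expression ((-1 ⊕ -3) ⊕ (8 ⊗ 7)) gives -3.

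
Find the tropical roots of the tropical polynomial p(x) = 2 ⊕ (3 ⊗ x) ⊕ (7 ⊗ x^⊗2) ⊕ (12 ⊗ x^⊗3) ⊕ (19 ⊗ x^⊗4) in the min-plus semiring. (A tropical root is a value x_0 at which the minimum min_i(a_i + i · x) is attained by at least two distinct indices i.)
Roots: {-7, -5, -4, -1}

Each tropical root is a break point of the lower envelope of the lines y = a_i + i · x (there are 5 lines, with slopes 0, 1, ..., 4). Only the lines that attain the minimum somewhere contribute to roots; other lines are dominated. Here the surviving (envelope) indices are i = 4, i = 3, i = 2, i = 1, i = 0.
Intersections between consecutive envelope lines give the roots: for adjacent envelope indices i < j the intersection is x = (a_i − a_j) / (j − i). Reading off the sorted break points: {-7, -5, -4, -1}.
Verification: at each break x_0, at least two indices attain the minimum of min_i(a_i + i · x_0).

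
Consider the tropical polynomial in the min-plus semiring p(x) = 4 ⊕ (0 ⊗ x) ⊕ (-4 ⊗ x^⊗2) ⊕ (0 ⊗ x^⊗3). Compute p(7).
p(7) = 4

A tropical monomial a ⊗ x^⊗i evaluates to a + i · x. Evaluating each term at x = 7:
  Term 0 contributes 4 + 0 · 7 = 4
  Term 1 contributes 0 + 1 · 7 = 7
  Term 2 contributes -4 + 2 · 7 = 10
  Term 3 contributes 0 + 3 · 7 = 21
p(7) = ⊕ of these = min[4, 7, 10, 21] = 4.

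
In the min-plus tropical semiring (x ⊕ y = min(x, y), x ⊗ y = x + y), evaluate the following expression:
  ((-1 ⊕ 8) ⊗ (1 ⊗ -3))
((-1 ⊕ 8) ⊗ (1 ⊗ -3)) = -3

Expand innermost to outermost. Recall ⊕ takes the minimum of its arguments and ⊗ takes their sum. Working out the expression ((-1 ⊕ 8) ⊗ (1 ⊗ -3)) gives -3.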